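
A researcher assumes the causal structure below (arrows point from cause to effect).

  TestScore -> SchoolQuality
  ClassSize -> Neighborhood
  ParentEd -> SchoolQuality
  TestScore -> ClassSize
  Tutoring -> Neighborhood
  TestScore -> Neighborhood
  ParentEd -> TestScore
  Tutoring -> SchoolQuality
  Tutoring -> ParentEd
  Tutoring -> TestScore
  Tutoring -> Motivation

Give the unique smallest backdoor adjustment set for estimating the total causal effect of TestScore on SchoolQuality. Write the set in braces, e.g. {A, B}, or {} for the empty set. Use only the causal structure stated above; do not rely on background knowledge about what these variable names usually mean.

Variables eligible for adjustment (non-descendants of TestScore, excluding TestScore and SchoolQuality): {Motivation, ParentEd, Tutoring}.
Backdoor paths from TestScore to SchoolQuality:
  P1: TestScore <- Tutoring -> ParentEd -> SchoolQuality
  P2: TestScore <- Tutoring -> SchoolQuality
  P3: TestScore <- ParentEd <- Tutoring -> SchoolQuality
  P4: TestScore <- ParentEd -> SchoolQuality
The empty set is not sufficient: P1 (TestScore <- Tutoring -> ParentEd -> SchoolQuality) has no collider blocking it and no conditioned non-collider, so it is open.
Try {ParentEd, Tutoring}:
  P1: blocked at fork node Tutoring ∈ conditioning set.
  P2: blocked at fork node Tutoring ∈ conditioning set.
  P3: blocked at chain node ParentEd ∈ conditioning set.
  P4: blocked at fork node ParentEd ∈ conditioning set.
{ParentEd, Tutoring} contains no descendant of TestScore and blocks every backdoor path.
Every element of {ParentEd, Tutoring} is needed (dropping ParentEd leaves P4 open; dropping Tutoring leaves P2 open), so no proper subset is valid.
Among all size-2 subsets of the eligible variables, only {ParentEd, Tutoring} blocks every backdoor path, so it is the unique smallest valid adjustment set.

{ParentEd, Tutoring}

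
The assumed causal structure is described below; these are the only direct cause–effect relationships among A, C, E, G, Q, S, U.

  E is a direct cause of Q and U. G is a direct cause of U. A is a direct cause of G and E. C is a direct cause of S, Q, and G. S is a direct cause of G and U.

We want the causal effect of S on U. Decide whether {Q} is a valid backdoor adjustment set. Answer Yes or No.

Backdoor paths from S to U (paths whose first edge points into S):
  P1: S <- C -> G <- A -> E -> U
  P2: S <- C -> G -> U
  P3: S <- C -> Q <- E <- A -> G -> U
  P4: S <- C -> Q <- E -> U
Condition 1 (no descendant of S in the set): holds — descendants of S are {G, U}; none are in {Q}.
Condition 2 (every backdoor path blocked by {Q}):
  P1: blocked at collider G (neither it nor any descendant is in the conditioning set).
  P2: open — no interior node is in the conditioning set.
  P3: open — collider(s) Q are conditioned on (or have a conditioned descendant) and no non-collider on the path is in the set.
  P4: open — collider(s) Q are conditioned on (or have a conditioned descendant) and no non-collider on the path is in the set.
{Q} does not satisfy the backdoor criterion.

No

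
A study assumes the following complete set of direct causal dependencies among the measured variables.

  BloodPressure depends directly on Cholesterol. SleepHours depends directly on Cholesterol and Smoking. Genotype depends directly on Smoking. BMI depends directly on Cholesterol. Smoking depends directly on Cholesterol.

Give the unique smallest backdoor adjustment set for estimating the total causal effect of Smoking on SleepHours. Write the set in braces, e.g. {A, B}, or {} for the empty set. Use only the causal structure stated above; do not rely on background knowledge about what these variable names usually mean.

Variables eligible for adjustment (non-descendants of Smoking, excluding Smoking and SleepHours): {BMI, BloodPressure, Cholesterol}.
Backdoor paths from Smoking to SleepHours:
  P1: Smoking <- Cholesterol -> SleepHours
The empty set is not sufficient: P1 (Smoking <- Cholesterol -> SleepHours) has no collider blocking it and no conditioned non-collider, so it is open.
Try {Cholesterol}:
  P1: blocked at fork node Cholesterol ∈ conditioning set.
{Cholesterol} contains no descendant of Smoking and blocks every backdoor path.
No other singleton works — e.g. {BloodPressure} leaves P1 open — so {Cholesterol} is the unique smallest valid adjustment set.

{Cholesterol}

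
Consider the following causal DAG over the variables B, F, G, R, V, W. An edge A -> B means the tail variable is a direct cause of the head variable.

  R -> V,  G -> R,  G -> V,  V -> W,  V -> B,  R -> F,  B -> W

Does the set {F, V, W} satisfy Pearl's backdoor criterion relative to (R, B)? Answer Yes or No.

No

Backdoor paths from R to B (paths whose first edge points into R):
  P1: R <- G -> V -> B
  P2: R <- G -> V -> W <- B
Condition 1 (no descendant of R in the set): FAILS — F, V, and W are descendants of R.
Condition 2 (every backdoor path blocked by {F, V, W}):
  P1: blocked at chain node V ∈ conditioning set.
  P2: blocked at chain node V ∈ conditioning set.
{F, V, W} does not satisfy the backdoor criterion.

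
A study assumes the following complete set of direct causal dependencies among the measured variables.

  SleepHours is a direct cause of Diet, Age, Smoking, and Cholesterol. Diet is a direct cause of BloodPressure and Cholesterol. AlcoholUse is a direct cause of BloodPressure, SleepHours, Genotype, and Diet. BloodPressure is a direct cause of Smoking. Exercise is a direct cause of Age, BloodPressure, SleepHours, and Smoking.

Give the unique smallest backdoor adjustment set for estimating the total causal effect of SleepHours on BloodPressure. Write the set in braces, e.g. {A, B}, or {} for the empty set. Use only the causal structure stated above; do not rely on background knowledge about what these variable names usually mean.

Variables eligible for adjustment (non-descendants of SleepHours, excluding SleepHours and BloodPressure): {AlcoholUse, Exercise, Genotype}.
Backdoor paths from SleepHours to BloodPressure:
  P1: SleepHours <- AlcoholUse -> Diet -> BloodPressure
  P2: SleepHours <- AlcoholUse -> BloodPressure
  P3: SleepHours <- Exercise -> BloodPressure
  P4: SleepHours <- Exercise -> Smoking <- BloodPressure
The empty set is not sufficient: P1 (SleepHours <- AlcoholUse -> Diet -> BloodPressure) has no collider blocking it and no conditioned non-collider, so it is open.
Try {AlcoholUse, Exercise}:
  P1: blocked at fork node AlcoholUse ∈ conditioning set.
  P2: blocked at fork node AlcoholUse ∈ conditioning set.
  P3: blocked at fork node Exercise ∈ conditioning set.
  P4: blocked at fork node Exercise ∈ conditioning set.
{AlcoholUse, Exercise} contains no descendant of SleepHours and blocks every backdoor path.
Every element of {AlcoholUse, Exercise} is needed (dropping AlcoholUse leaves P1 open; dropping Exercise leaves P3 open), so no proper subset is valid.
Among all size-2 subsets of the eligible variables, only {AlcoholUse, Exercise} blocks every backdoor path, so it is the unique smallest valid adjustment set.

{AlcoholUse, Exercise}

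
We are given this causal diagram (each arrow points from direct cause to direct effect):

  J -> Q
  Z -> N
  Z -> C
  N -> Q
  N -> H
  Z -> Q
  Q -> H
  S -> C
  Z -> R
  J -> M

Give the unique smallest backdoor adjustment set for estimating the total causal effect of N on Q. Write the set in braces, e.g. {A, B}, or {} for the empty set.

Variables eligible for adjustment (non-descendants of N, excluding N and Q): {C, J, M, R, S, Z}.
Backdoor paths from N to Q:
  P1: N <- Z -> Q
The empty set is not sufficient: P1 (N <- Z -> Q) has no collider blocking it and no conditioned non-collider, so it is open.
Try {Z}:
  P1: blocked at fork node Z ∈ conditioning set.
{Z} contains no descendant of N and blocks every backdoor path.
No other singleton works — e.g. {J} leaves P1 open — so {Z} is the unique smallest valid adjustment set.

{Z}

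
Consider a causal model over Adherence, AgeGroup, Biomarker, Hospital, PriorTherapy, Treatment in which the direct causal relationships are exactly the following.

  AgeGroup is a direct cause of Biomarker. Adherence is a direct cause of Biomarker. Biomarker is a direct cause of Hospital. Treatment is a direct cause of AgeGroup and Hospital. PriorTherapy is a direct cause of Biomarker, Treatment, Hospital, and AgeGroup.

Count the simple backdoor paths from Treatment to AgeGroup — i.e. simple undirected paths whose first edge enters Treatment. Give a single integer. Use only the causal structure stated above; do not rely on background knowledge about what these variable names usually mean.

A backdoor path from Treatment to AgeGroup is any simple undirected path whose first edge points into Treatment (i.e. leaves Treatment via a parent).
Parents of Treatment: {PriorTherapy}.
Enumerating:
  P1: Treatment <- PriorTherapy -> AgeGroup
  P2: Treatment <- PriorTherapy -> Biomarker <- AgeGroup
  P3: Treatment <- PriorTherapy -> Hospital <- Biomarker <- AgeGroup
That exhausts the simple backdoor paths. Count: 3.

3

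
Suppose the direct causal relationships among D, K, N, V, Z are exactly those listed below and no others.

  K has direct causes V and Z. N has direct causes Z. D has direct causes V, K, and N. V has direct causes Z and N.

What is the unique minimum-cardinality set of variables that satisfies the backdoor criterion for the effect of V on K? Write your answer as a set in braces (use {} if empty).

Variables eligible for adjustment (non-descendants of V, excluding V and K): {N, Z}.
Backdoor paths from V to K:
  P1: V <- Z -> N -> D <- K
  P2: V <- Z -> K
  P3: V <- N <- Z -> K
  P4: V <- N -> D <- K
The empty set is not sufficient: P2 (V <- Z -> K) has no collider blocking it and no conditioned non-collider, so it is open.
Try {Z}:
  P1: blocked at fork node Z ∈ conditioning set.
  P2: blocked at fork node Z ∈ conditioning set.
  P3: blocked at fork node Z ∈ conditioning set.
  P4: blocked at collider D (neither it nor any descendant is in the conditioning set).
{Z} contains no descendant of V and blocks every backdoor path.
No other singleton works — e.g. {N} leaves P2 open — so {Z} is the unique smallest valid adjustment set.

{Z}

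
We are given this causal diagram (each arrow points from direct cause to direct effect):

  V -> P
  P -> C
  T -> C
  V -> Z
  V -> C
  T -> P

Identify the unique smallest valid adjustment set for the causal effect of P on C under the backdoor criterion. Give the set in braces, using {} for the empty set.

{T, V}

Variables eligible for adjustment (non-descendants of P, excluding P and C): {T, V, Z}.
Backdoor paths from P to C:
  P1: P <- V -> C
  P2: P <- T -> C
The empty set is not sufficient: P1 (P <- V -> C) has no collider blocking it and no conditioned non-collider, so it is open.
Try {T, V}:
  P1: blocked at fork node V ∈ conditioning set.
  P2: blocked at fork node T ∈ conditioning set.
{T, V} contains no descendant of P and blocks every backdoor path.
Every element of {T, V} is needed (dropping T leaves P2 open; dropping V leaves P1 open), so no proper subset is valid.
Among all size-2 subsets of the eligible variables, only {T, V} blocks every backdoor path, so it is the unique smallest valid adjustment set.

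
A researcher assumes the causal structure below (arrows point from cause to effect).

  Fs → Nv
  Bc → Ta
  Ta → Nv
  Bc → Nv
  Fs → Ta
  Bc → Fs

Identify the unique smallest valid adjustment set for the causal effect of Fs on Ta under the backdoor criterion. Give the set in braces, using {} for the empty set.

Variables eligible for adjustment (non-descendants of Fs, excluding Fs and Ta): {Bc}.
Backdoor paths from Fs to Ta:
  P1: Fs <- Bc -> Ta
  P2: Fs <- Bc -> Nv <- Ta
The empty set is not sufficient: P1 (Fs <- Bc -> Ta) has no collider blocking it and no conditioned non-collider, so it is open.
Try {Bc}:
  P1: blocked at fork node Bc ∈ conditioning set.
  P2: blocked at fork node Bc ∈ conditioning set.
{Bc} contains no descendant of Fs and blocks every backdoor path.
{Bc} is the unique smallest valid adjustment set.

{Bc}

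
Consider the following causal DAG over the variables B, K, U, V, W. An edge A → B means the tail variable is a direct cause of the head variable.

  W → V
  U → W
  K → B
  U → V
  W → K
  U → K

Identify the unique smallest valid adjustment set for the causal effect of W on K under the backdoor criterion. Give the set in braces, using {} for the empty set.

{U}

Variables eligible for adjustment (non-descendants of W, excluding W and K): {U}.
Backdoor paths from W to K:
  P1: W <- U -> K
The empty set is not sufficient: P1 (W <- U -> K) has no collider blocking it and no conditioned non-collider, so it is open.
Try {U}:
  P1: blocked at fork node U ∈ conditioning set.
{U} contains no descendant of W and blocks every backdoor path.
{U} is the unique smallest valid adjustment set.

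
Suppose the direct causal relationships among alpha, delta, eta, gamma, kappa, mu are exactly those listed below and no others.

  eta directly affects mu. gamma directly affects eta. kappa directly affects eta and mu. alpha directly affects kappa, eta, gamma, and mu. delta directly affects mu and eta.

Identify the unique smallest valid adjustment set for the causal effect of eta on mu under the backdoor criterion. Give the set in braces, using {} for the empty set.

{alpha, delta, kappa}

Variables eligible for adjustment (non-descendants of eta, excluding eta and mu): {alpha, delta, gamma, kappa}.
Backdoor paths from eta to mu:
  P1: eta <- alpha -> kappa -> mu
  P2: eta <- alpha -> mu
  P3: eta <- kappa <- alpha -> mu
  P4: eta <- kappa -> mu
  P5: eta <- delta -> mu
  P6: eta <- gamma <- alpha -> kappa -> mu
  P7: eta <- gamma <- alpha -> mu
The empty set is not sufficient: P1 (eta <- alpha -> kappa -> mu) has no collider blocking it and no conditioned non-collider, so it is open.
Try {alpha, delta, kappa}:
  P1: blocked at fork node alpha ∈ conditioning set.
  P2: blocked at fork node alpha ∈ conditioning set.
  P3: blocked at chain node kappa ∈ conditioning set.
  P4: blocked at fork node kappa ∈ conditioning set.
  P5: blocked at fork node delta ∈ conditioning set.
  P6: blocked at fork node alpha ∈ conditioning set.
  P7: blocked at fork node alpha ∈ conditioning set.
{alpha, delta, kappa} contains no descendant of eta and blocks every backdoor path.
Every element of {alpha, delta, kappa} is needed (dropping alpha leaves P2 open; dropping delta leaves P5 open; dropping kappa leaves P4 open), so no proper subset is valid.
Among all size-3 subsets of the eligible variables, only {alpha, delta, kappa} blocks every backdoor path, so it is the unique smallest valid adjustment set.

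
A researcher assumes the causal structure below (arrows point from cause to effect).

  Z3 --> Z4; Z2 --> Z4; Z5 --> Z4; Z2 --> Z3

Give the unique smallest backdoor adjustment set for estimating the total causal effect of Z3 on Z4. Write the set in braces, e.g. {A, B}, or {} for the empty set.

{Z2}

Variables eligible for adjustment (non-descendants of Z3, excluding Z3 and Z4): {Z2, Z5}.
Backdoor paths from Z3 to Z4:
  P1: Z3 <- Z2 -> Z4
The empty set is not sufficient: P1 (Z3 <- Z2 -> Z4) has no collider blocking it and no conditioned non-collider, so it is open.
Try {Z2}:
  P1: blocked at fork node Z2 ∈ conditioning set.
{Z2} contains no descendant of Z3 and blocks every backdoor path.
No other singleton works — e.g. {Z5} leaves P1 open — so {Z2} is the unique smallest valid adjustment set.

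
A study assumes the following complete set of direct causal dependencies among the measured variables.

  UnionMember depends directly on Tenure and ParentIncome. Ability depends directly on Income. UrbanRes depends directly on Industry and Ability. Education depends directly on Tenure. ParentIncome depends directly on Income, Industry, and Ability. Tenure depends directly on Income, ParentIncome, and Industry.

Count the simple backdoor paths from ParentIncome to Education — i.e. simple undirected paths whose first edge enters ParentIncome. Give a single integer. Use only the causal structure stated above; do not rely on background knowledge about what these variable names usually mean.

6

A backdoor path from ParentIncome to Education is any simple undirected path whose first edge points into ParentIncome (i.e. leaves ParentIncome via a parent).
Parents of ParentIncome: {Ability, Income, Industry}.
Enumerating:
  P1: ParentIncome <- Income -> Ability -> UrbanRes <- Industry -> Tenure -> Education
  P2: ParentIncome <- Income -> Tenure -> Education
  P3: ParentIncome <- Industry -> UrbanRes <- Ability <- Income -> Tenure -> Education
  P4: ParentIncome <- Industry -> Tenure -> Education
  P5: ParentIncome <- Ability <- Income -> Tenure -> Education
  P6: ParentIncome <- Ability -> UrbanRes <- Industry -> Tenure -> Education
That exhausts the simple backdoor paths. Count: 6.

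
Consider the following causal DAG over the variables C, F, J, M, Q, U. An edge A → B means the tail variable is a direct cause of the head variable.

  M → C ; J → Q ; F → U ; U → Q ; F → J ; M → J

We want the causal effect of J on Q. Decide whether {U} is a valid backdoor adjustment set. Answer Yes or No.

Backdoor paths from J to Q (paths whose first edge points into J):
  P1: J <- F -> U -> Q
Condition 1 (no descendant of J in the set): holds — descendants of J are {Q}; none are in {U}.
Condition 2 (every backdoor path blocked by {U}):
  P1: blocked at chain node U ∈ conditioning set.
{U} satisfies the backdoor criterion.

Yes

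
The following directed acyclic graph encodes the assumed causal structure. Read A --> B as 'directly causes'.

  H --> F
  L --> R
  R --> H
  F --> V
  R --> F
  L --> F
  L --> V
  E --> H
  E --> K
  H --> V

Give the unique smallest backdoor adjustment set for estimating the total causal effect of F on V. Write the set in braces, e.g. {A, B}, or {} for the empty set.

{H, L}

Variables eligible for adjustment (non-descendants of F, excluding F and V): {E, H, K, L, R}.
Backdoor paths from F to V:
  P1: F <- L -> R -> H -> V
  P2: F <- L -> V
  P3: F <- R <- L -> V
  P4: F <- R -> H -> V
  P5: F <- H <- R <- L -> V
  P6: F <- H -> V
The empty set is not sufficient: P1 (F <- L -> R -> H -> V) has no collider blocking it and no conditioned non-collider, so it is open.
Try {H, L}:
  P1: blocked at fork node L ∈ conditioning set.
  P2: blocked at fork node L ∈ conditioning set.
  P3: blocked at fork node L ∈ conditioning set.
  P4: blocked at chain node H ∈ conditioning set.
  P5: blocked at chain node H ∈ conditioning set.
  P6: blocked at fork node H ∈ conditioning set.
{H, L} contains no descendant of F and blocks every backdoor path.
Every element of {H, L} is needed (dropping H leaves P4 open; dropping L leaves P2 open), so no proper subset is valid.
Among all size-2 subsets of the eligible variables, only {H, L} blocks every backdoor path, so it is the unique smallest valid adjustment set.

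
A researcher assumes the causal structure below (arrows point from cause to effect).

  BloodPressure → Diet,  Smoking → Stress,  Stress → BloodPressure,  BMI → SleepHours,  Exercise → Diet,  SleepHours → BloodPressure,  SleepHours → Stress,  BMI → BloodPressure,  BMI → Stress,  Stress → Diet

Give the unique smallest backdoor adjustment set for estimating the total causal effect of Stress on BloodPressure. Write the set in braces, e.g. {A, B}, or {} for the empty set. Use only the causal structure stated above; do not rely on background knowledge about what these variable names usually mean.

{BMI, SleepHours}

Variables eligible for adjustment (non-descendants of Stress, excluding Stress and BloodPressure): {BMI, Exercise, SleepHours, Smoking}.
Backdoor paths from Stress to BloodPressure:
  P1: Stress <- BMI -> SleepHours -> BloodPressure
  P2: Stress <- BMI -> BloodPressure
  P3: Stress <- SleepHours <- BMI -> BloodPressure
  P4: Stress <- SleepHours -> BloodPressure
The empty set is not sufficient: P1 (Stress <- BMI -> SleepHours -> BloodPressure) has no collider blocking it and no conditioned non-collider, so it is open.
Try {BMI, SleepHours}:
  P1: blocked at fork node BMI ∈ conditioning set.
  P2: blocked at fork node BMI ∈ conditioning set.
  P3: blocked at chain node SleepHours ∈ conditioning set.
  P4: blocked at fork node SleepHours ∈ conditioning set.
{BMI, SleepHours} contains no descendant of Stress and blocks every backdoor path.
Every element of {BMI, SleepHours} is needed (dropping BMI leaves P2 open; dropping SleepHours leaves P4 open), so no proper subset is valid.
Among all size-2 subsets of the eligible variables, only {BMI, SleepHours} blocks every backdoor path, so it is the unique smallest valid adjustment set.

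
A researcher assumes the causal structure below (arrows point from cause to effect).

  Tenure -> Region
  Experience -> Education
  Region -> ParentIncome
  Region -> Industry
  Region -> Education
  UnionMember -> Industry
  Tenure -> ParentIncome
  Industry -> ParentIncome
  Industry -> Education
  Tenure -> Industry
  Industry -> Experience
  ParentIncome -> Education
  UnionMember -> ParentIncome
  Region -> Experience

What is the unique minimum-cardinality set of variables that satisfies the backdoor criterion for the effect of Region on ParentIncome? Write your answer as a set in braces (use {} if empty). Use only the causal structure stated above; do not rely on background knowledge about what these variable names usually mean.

{Tenure}

Variables eligible for adjustment (non-descendants of Region, excluding Region and ParentIncome): {Tenure, UnionMember}.
Backdoor paths from Region to ParentIncome:
  P1: Region <- Tenure -> Industry <- UnionMember -> ParentIncome
  P2: Region <- Tenure -> Industry -> ParentIncome
  P3: Region <- Tenure -> Industry -> Experience -> Education <- ParentIncome
  P4: Region <- Tenure -> Industry -> Education <- ParentIncome
  P5: Region <- Tenure -> ParentIncome
The empty set is not sufficient: P2 (Region <- Tenure -> Industry -> ParentIncome) has no collider blocking it and no conditioned non-collider, so it is open.
Try {Tenure}:
  P1: blocked at fork node Tenure ∈ conditioning set.
  P2: blocked at fork node Tenure ∈ conditioning set.
  P3: blocked at fork node Tenure ∈ conditioning set.
  P4: blocked at fork node Tenure ∈ conditioning set.
  P5: blocked at fork node Tenure ∈ conditioning set.
{Tenure} contains no descendant of Region and blocks every backdoor path.
No other singleton works — e.g. {UnionMember} leaves P2 open — so {Tenure} is the unique smallest valid adjustment set.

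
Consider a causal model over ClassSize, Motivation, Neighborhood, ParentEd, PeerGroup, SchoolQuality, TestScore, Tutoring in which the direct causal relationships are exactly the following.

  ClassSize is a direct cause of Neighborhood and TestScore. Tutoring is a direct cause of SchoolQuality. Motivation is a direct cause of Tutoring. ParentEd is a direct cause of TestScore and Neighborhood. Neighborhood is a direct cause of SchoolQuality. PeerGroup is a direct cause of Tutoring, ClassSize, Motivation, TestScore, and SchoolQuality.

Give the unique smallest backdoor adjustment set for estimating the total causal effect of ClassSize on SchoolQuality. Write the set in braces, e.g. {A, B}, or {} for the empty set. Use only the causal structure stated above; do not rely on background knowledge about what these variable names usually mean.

{PeerGroup}

Variables eligible for adjustment (non-descendants of ClassSize, excluding ClassSize and SchoolQuality): {Motivation, ParentEd, PeerGroup, Tutoring}.
Backdoor paths from ClassSize to SchoolQuality:
  P1: ClassSize <- PeerGroup -> Motivation -> Tutoring -> SchoolQuality
  P2: ClassSize <- PeerGroup -> Tutoring -> SchoolQuality
  P3: ClassSize <- PeerGroup -> SchoolQuality
  P4: ClassSize <- PeerGroup -> TestScore <- ParentEd -> Neighborhood -> SchoolQuality
The empty set is not sufficient: P1 (ClassSize <- PeerGroup -> Motivation -> Tutoring -> SchoolQuality) has no collider blocking it and no conditioned non-collider, so it is open.
Try {PeerGroup}:
  P1: blocked at fork node PeerGroup ∈ conditioning set.
  P2: blocked at fork node PeerGroup ∈ conditioning set.
  P3: blocked at fork node PeerGroup ∈ conditioning set.
  P4: blocked at fork node PeerGroup ∈ conditioning set.
{PeerGroup} contains no descendant of ClassSize and blocks every backdoor path.
No other singleton works — e.g. {ParentEd} leaves P1 open — so {PeerGroup} is the unique smallest valid adjustment set.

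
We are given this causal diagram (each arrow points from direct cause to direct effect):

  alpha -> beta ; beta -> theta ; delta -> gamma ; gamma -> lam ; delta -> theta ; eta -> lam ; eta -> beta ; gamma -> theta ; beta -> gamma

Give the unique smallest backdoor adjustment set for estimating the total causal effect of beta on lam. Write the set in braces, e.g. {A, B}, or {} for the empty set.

Variables eligible for adjustment (non-descendants of beta, excluding beta and lam): {alpha, delta, eta}.
Backdoor paths from beta to lam:
  P1: beta <- eta -> lam
The empty set is not sufficient: P1 (beta <- eta -> lam) has no collider blocking it and no conditioned non-collider, so it is open.
Try {eta}:
  P1: blocked at fork node eta ∈ conditioning set.
{eta} contains no descendant of beta and blocks every backdoor path.
No other singleton works — e.g. {alpha} leaves P1 open — so {eta} is the unique smallest valid adjustment set.

{eta}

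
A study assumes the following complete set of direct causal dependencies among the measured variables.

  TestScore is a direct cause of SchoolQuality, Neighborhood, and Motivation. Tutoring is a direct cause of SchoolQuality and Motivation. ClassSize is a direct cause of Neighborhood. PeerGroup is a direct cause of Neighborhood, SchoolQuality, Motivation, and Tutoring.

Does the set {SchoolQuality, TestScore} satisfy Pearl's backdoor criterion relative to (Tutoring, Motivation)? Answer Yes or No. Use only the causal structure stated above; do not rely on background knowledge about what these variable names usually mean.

No

Backdoor paths from Tutoring to Motivation (paths whose first edge points into Tutoring):
  P1: Tutoring <- PeerGroup -> SchoolQuality <- TestScore -> Motivation
  P2: Tutoring <- PeerGroup -> Neighborhood <- TestScore -> Motivation
  P3: Tutoring <- PeerGroup -> Motivation
Condition 1 (no descendant of Tutoring in the set): FAILS — SchoolQuality is a descendant of Tutoring.
Condition 2 (every backdoor path blocked by {SchoolQuality, TestScore}):
  P1: blocked at fork node TestScore ∈ conditioning set.
  P2: blocked at collider Neighborhood (neither it nor any descendant is in the conditioning set).
  P3: open — no interior node is in the conditioning set.
{SchoolQuality, TestScore} does not satisfy the backdoor criterion.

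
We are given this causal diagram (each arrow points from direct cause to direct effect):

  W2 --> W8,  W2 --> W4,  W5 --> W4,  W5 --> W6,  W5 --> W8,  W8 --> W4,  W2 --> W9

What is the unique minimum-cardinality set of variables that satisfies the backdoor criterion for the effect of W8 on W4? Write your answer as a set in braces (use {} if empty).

{W2, W5}

Variables eligible for adjustment (non-descendants of W8, excluding W8 and W4): {W2, W5, W6, W9}.
Backdoor paths from W8 to W4:
  P1: W8 <- W2 -> W4
  P2: W8 <- W5 -> W4
The empty set is not sufficient: P1 (W8 <- W2 -> W4) has no collider blocking it and no conditioned non-collider, so it is open.
Try {W2, W5}:
  P1: blocked at fork node W2 ∈ conditioning set.
  P2: blocked at fork node W5 ∈ conditioning set.
{W2, W5} contains no descendant of W8 and blocks every backdoor path.
Every element of {W2, W5} is needed (dropping W2 leaves P1 open; dropping W5 leaves P2 open), so no proper subset is valid.
Among all size-2 subsets of the eligible variables, only {W2, W5} blocks every backdoor path, so it is the unique smallest valid adjustment set.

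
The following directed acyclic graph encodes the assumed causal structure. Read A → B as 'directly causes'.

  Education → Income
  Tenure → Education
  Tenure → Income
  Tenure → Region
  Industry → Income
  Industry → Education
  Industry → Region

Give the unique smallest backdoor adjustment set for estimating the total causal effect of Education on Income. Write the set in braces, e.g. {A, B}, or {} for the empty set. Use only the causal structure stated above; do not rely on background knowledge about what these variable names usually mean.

{Industry, Tenure}

Variables eligible for adjustment (non-descendants of Education, excluding Education and Income): {Industry, Region, Tenure}.
Backdoor paths from Education to Income:
  P1: Education <- Industry -> Region <- Tenure -> Income
  P2: Education <- Industry -> Income
  P3: Education <- Tenure -> Region <- Industry -> Income
  P4: Education <- Tenure -> Income
The empty set is not sufficient: P2 (Education <- Industry -> Income) has no collider blocking it and no conditioned non-collider, so it is open.
Try {Industry, Tenure}:
  P1: blocked at fork node Industry ∈ conditioning set.
  P2: blocked at fork node Industry ∈ conditioning set.
  P3: blocked at fork node Tenure ∈ conditioning set.
  P4: blocked at fork node Tenure ∈ conditioning set.
{Industry, Tenure} contains no descendant of Education and blocks every backdoor path.
Every element of {Industry, Tenure} is needed (dropping Industry leaves P2 open; dropping Tenure leaves P4 open), so no proper subset is valid.
Among all size-2 subsets of the eligible variables, only {Industry, Tenure} blocks every backdoor path, so it is the unique smallest valid adjustment set.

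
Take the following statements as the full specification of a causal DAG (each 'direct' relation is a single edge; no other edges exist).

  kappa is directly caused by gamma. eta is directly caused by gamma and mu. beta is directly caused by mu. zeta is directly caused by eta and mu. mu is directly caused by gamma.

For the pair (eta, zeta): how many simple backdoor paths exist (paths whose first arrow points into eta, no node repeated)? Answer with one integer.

2

A backdoor path from eta to zeta is any simple undirected path whose first edge points into eta (i.e. leaves eta via a parent).
Parents of eta: {gamma, mu}.
Enumerating:
  P1: eta <- gamma -> mu -> zeta
  P2: eta <- mu -> zeta
That exhausts the simple backdoor paths. Count: 2.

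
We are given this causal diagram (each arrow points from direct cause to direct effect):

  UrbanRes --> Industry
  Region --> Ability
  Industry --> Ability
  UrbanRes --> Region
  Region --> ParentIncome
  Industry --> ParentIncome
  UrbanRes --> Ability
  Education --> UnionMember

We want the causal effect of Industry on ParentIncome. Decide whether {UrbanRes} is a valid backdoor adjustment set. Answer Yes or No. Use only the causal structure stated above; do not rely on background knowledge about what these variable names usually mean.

Yes

Backdoor paths from Industry to ParentIncome (paths whose first edge points into Industry):
  P1: Industry <- UrbanRes -> Region -> ParentIncome
  P2: Industry <- UrbanRes -> Ability <- Region -> ParentIncome
Condition 1 (no descendant of Industry in the set): holds — descendants of Industry are {Ability, ParentIncome}; none are in {UrbanRes}.
Condition 2 (every backdoor path blocked by {UrbanRes}):
  P1: blocked at fork node UrbanRes ∈ conditioning set.
  P2: blocked at fork node UrbanRes ∈ conditioning set.
{UrbanRes} satisfies the backdoor criterion.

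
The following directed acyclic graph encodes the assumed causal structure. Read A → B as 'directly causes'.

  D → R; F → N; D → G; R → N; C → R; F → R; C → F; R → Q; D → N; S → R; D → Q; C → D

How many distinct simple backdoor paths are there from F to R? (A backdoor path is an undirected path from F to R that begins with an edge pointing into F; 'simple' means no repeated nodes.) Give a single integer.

4

A backdoor path from F to R is any simple undirected path whose first edge points into F (i.e. leaves F via a parent).
Parents of F: {C}.
Enumerating:
  P1: F <- C -> D -> R
  P2: F <- C -> D -> Q <- R
  P3: F <- C -> D -> N <- R
  P4: F <- C -> R
That exhausts the simple backdoor paths. Count: 4.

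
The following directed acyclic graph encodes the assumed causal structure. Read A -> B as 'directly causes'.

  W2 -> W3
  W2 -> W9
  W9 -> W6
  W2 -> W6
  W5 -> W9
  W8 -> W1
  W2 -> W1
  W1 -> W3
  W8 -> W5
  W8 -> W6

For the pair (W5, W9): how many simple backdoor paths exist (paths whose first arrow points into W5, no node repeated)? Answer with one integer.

6

A backdoor path from W5 to W9 is any simple undirected path whose first edge points into W5 (i.e. leaves W5 via a parent).
Parents of W5: {W8}.
Enumerating:
  P1: W5 <- W8 -> W6 <- W2 -> W9
  P2: W5 <- W8 -> W6 <- W9
  P3: W5 <- W8 -> W1 <- W2 -> W9
  P4: W5 <- W8 -> W1 <- W2 -> W6 <- W9
  P5: W5 <- W8 -> W1 -> W3 <- W2 -> W9
  P6: W5 <- W8 -> W1 -> W3 <- W2 -> W6 <- W9
That exhausts the simple backdoor paths. Count: 6.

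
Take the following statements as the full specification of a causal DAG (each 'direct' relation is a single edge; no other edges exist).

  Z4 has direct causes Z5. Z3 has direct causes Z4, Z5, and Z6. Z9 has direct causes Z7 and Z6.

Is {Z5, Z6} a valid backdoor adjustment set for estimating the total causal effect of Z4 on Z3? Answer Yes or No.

Backdoor paths from Z4 to Z3 (paths whose first edge points into Z4):
  P1: Z4 <- Z5 -> Z3
Condition 1 (no descendant of Z4 in the set): holds — descendants of Z4 are {Z3}; none are in {Z5, Z6}.
Condition 2 (every backdoor path blocked by {Z5, Z6}):
  P1: blocked at fork node Z5 ∈ conditioning set.
{Z5, Z6} satisfies the backdoor criterion.

Yes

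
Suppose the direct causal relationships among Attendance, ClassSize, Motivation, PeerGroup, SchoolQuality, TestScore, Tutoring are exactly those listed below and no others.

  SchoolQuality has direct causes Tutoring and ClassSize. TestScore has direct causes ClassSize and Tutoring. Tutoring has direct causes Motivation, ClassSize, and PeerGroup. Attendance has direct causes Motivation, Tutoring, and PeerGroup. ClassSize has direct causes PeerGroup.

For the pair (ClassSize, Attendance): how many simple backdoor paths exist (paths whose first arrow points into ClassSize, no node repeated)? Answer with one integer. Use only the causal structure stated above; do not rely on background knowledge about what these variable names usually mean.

A backdoor path from ClassSize to Attendance is any simple undirected path whose first edge points into ClassSize (i.e. leaves ClassSize via a parent).
Parents of ClassSize: {PeerGroup}.
Enumerating:
  P1: ClassSize <- PeerGroup -> Tutoring <- Motivation -> Attendance
  P2: ClassSize <- PeerGroup -> Tutoring -> Attendance
  P3: ClassSize <- PeerGroup -> Attendance
That exhausts the simple backdoor paths. Count: 3.

3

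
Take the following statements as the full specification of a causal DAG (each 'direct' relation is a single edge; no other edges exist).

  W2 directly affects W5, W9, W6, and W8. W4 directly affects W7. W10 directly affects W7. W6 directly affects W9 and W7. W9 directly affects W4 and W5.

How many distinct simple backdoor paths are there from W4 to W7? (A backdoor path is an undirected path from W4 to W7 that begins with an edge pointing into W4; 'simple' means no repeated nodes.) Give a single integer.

3

A backdoor path from W4 to W7 is any simple undirected path whose first edge points into W4 (i.e. leaves W4 via a parent).
Parents of W4: {W9}.
Enumerating:
  P1: W4 <- W9 <- W2 -> W6 -> W7
  P2: W4 <- W9 <- W6 -> W7
  P3: W4 <- W9 -> W5 <- W2 -> W6 -> W7
That exhausts the simple backdoor paths. Count: 3.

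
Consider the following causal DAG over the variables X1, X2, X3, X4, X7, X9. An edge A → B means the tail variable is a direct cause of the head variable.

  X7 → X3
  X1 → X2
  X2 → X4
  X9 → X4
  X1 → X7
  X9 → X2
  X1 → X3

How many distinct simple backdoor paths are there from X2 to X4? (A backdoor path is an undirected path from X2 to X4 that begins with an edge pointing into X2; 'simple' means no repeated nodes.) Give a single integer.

1

A backdoor path from X2 to X4 is any simple undirected path whose first edge points into X2 (i.e. leaves X2 via a parent).
Parents of X2: {X1, X9}.
Enumerating:
  P1: X2 <- X9 -> X4
That exhausts the simple backdoor paths. Count: 1.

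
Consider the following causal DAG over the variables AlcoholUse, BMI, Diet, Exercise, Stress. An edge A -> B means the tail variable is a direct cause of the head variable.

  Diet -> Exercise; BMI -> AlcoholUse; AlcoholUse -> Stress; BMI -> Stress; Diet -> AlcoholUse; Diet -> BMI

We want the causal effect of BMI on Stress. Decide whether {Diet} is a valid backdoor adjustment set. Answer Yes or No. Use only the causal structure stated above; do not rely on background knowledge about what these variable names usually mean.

Backdoor paths from BMI to Stress (paths whose first edge points into BMI):
  P1: BMI <- Diet -> AlcoholUse -> Stress
Condition 1 (no descendant of BMI in the set): holds — descendants of BMI are {AlcoholUse, Stress}; none are in {Diet}.
Condition 2 (every backdoor path blocked by {Diet}):
  P1: blocked at fork node Diet ∈ conditioning set.
{Diet} satisfies the backdoor criterion.

Yes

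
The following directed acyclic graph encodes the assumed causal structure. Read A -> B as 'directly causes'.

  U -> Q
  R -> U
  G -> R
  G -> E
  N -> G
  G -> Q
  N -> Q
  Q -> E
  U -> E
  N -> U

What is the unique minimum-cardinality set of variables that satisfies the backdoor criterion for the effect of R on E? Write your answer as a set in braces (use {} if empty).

{G}

Variables eligible for adjustment (non-descendants of R, excluding R and E): {G, N}.
Backdoor paths from R to E:
  P1: R <- G <- N -> U -> Q -> E
  P2: R <- G <- N -> U -> E
  P3: R <- G <- N -> Q <- U -> E
  P4: R <- G <- N -> Q -> E
  P5: R <- G -> Q <- N -> U -> E
  P6: R <- G -> Q <- U -> E
  P7: R <- G -> Q -> E
  P8: R <- G -> E
The empty set is not sufficient: P1 (R <- G <- N -> U -> Q -> E) has no collider blocking it and no conditioned non-collider, so it is open.
Try {G}:
  P1: blocked at chain node G ∈ conditioning set.
  P2: blocked at chain node G ∈ conditioning set.
  P3: blocked at chain node G ∈ conditioning set.
  P4: blocked at chain node G ∈ conditioning set.
  P5: blocked at fork node G ∈ conditioning set.
  P6: blocked at fork node G ∈ conditioning set.
  P7: blocked at fork node G ∈ conditioning set.
  P8: blocked at fork node G ∈ conditioning set.
{G} contains no descendant of R and blocks every backdoor path.
No other singleton works — e.g. {N} leaves P7 open — so {G} is the unique smallest valid adjustment set.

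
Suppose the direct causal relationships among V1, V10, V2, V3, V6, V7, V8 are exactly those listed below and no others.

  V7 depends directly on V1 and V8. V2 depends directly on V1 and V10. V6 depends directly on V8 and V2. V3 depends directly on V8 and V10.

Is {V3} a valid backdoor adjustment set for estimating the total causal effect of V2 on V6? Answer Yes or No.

No

Backdoor paths from V2 to V6 (paths whose first edge points into V2):
  P1: V2 <- V10 -> V3 <- V8 -> V6
  P2: V2 <- V1 -> V7 <- V8 -> V6
Condition 1 (no descendant of V2 in the set): holds — descendants of V2 are {V6}; none are in {V3}.
Condition 2 (every backdoor path blocked by {V3}):
  P1: open — collider(s) V3 are conditioned on (or have a conditioned descendant) and no non-collider on the path is in the set.
  P2: blocked at collider V7 (neither it nor any descendant is in the conditioning set).
{V3} does not satisfy the backdoor criterion.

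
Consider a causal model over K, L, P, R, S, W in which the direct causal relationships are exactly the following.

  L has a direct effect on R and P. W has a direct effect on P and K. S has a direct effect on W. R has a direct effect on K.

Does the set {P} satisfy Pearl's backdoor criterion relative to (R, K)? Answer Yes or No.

Backdoor paths from R to K (paths whose first edge points into R):
  P1: R <- L -> P <- W -> K
Condition 1 (no descendant of R in the set): holds — descendants of R are {K}; none are in {P}.
Condition 2 (every backdoor path blocked by {P}):
  P1: open — collider(s) P are conditioned on (or have a conditioned descendant) and no non-collider on the path is in the set.
{P} does not satisfy the backdoor criterion.

No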